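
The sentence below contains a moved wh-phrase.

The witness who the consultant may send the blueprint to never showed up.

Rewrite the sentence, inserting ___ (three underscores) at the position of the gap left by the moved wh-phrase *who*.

'who' functions as the object of the preposition 'to' (recipient of 'send'). The gap is right after 'to'.

The witness who the consultant may send the blueprint to ___ never showed up.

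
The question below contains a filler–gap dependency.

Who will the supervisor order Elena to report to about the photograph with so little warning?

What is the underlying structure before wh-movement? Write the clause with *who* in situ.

'who' functions as the object of the preposition 'to'. Fronting leaves a gap immediately after 'to':
Who will the supervisor order Elena to report to ___ about the photograph with so little warning?

The supervisor will order Elena to report to who about the photograph with so little warning.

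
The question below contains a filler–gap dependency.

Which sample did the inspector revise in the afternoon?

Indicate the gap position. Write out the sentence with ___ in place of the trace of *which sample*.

Which sample did the inspector revise ___ in the afternoon?

Before movement: The inspector did revise which sample in the afternoon.
The filler 'which sample' is interpreted as the direct object of 'revise'. The gap is right after 'revise'.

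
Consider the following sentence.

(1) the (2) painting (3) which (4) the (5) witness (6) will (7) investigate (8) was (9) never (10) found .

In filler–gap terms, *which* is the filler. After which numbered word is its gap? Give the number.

7

'which' is the direct object of 'investigate'. It moves to the left edge, and the trace sits right after 'investigate':
The painting which the witness will investigate ___ was never found.
'investigate' is word 7.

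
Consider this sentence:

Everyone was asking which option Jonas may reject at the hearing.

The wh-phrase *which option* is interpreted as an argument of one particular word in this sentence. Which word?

reject

Underlying clause: Jonas may reject which option at the hearing.
'which option' is the direct object of 'reject'. It moves to the left edge, and the trace sits right after 'reject':
Everyone was asking which option Jonas may reject ___ at the hearing.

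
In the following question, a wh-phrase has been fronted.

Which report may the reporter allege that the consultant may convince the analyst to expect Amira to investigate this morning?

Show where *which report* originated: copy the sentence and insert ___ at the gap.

Before movement: The reporter may allege that the consultant may convince the analyst to expect Amira to investigate which report this morning.
The filler 'which report' is interpreted as the direct object of 'investigate'. The gap is right after 'investigate'.

Which report may the reporter allege that the consultant may convince the analyst to expect Amira to investigate ___ this morning?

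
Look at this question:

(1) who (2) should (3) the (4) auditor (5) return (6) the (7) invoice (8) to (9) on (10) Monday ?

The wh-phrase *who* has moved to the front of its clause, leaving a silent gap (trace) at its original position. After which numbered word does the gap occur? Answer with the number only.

In situ: The auditor should return the invoice to who on Monday.
'who' is the object of the preposition 'to' (recipient of 'return'). Wh-movement fronts it, leaving a gap right after 'to':
Who should the auditor return the invoice to ___ on Monday?
'to' is word 8.

8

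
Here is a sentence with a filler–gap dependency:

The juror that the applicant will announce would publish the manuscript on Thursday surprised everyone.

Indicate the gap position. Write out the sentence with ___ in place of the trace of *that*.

The juror that the applicant will announce ___ would publish the manuscript on Thursday surprised everyone.

'that' functions as the subject of the clause embedded under 'announce'. The gap is right after 'announce'.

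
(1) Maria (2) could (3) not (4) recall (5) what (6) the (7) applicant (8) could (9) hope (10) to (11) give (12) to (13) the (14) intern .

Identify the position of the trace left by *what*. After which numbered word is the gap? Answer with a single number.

Pre-movement form: The applicant could hope to give what to the intern.
'what' is the direct object of 'give'. It moves to the left edge, and the trace sits right after 'give':
Maria could not recall what the applicant could hope to give ___ to the intern.
'give' is word 11.

11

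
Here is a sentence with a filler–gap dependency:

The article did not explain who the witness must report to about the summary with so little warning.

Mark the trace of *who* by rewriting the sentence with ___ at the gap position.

The article did not explain who the witness must report to ___ about the summary with so little warning.

Underlying clause: The witness must report to who about the summary with so little warning.
'who' is the object of the preposition 'to'. The gap is right after 'to'.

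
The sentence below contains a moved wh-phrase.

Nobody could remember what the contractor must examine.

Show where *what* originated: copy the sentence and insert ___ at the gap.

Underlying clause: The contractor must examine what.
'what' functions as the direct object of 'examine'. The gap is right after 'examine'.

Nobody could remember what the contractor must examine ___.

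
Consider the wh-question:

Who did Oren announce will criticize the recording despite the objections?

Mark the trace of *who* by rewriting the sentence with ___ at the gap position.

Underlying clause: Oren did announce who will criticize the recording despite the objections.
'who' functions as the subject of the clause embedded under 'announce'. The gap is right after 'announce'.

Who did Oren announce ___ will criticize the recording despite the objections?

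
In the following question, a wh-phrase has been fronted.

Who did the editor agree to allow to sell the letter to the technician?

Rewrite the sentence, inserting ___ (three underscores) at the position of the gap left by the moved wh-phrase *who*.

In situ: The editor did agree to allow who to sell the letter to the technician.
'who' functions as the direct object of 'allow'. The gap is right after 'allow'.

Who did the editor agree to allow ___ to sell the letter to the technician?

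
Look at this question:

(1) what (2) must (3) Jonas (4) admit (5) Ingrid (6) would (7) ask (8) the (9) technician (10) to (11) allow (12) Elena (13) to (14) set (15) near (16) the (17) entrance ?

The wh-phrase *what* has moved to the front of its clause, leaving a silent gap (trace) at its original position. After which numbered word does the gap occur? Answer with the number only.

14

Underlying clause: Jonas must admit Ingrid would ask the technician to allow Elena to set what near the entrance.
The filler 'what' is interpreted as the direct object of 'set'. Fronting leaves a gap immediately after 'set':
What must Jonas admit Ingrid would ask the technician to allow Elena to set ___ near the entrance?
'set' is word 14.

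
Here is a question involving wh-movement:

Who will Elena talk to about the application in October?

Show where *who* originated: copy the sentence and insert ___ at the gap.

Who will Elena talk to ___ about the application in October?

Pre-movement form: Elena will talk to who about the application in October.
'who' is the object of the preposition 'to'. The gap is right after 'to'.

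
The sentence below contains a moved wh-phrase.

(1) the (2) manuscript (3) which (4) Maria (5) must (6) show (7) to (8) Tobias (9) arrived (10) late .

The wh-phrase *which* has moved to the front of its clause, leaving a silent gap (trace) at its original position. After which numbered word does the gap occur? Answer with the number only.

The filler 'which' is interpreted as the direct object of 'show'. Fronting leaves a gap immediately after 'show':
The manuscript which Maria must show ___ to Tobias arrived late.
'show' is word 6.

6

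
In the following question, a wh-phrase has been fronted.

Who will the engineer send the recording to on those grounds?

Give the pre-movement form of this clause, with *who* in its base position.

The engineer will send the recording to who on those grounds.

'who' is the object of the preposition 'to' (recipient of 'send'). It moves to the left edge, and the trace sits right after 'to':
Who will the engineer send the recording to ___ on those grounds?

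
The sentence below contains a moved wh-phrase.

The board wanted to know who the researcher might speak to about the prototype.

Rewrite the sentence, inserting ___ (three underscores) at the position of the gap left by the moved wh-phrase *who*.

Before movement: The researcher might speak to who about the prototype.
'who' functions as the object of the preposition 'to'. The gap is right after 'to'.

The board wanted to know who the researcher might speak to ___ about the prototype.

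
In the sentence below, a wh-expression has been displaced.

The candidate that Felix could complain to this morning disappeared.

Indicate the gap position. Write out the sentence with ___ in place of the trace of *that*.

The candidate that Felix could complain to ___ this morning disappeared.

The filler 'that' is interpreted as the object of the preposition 'to'. The gap is right after 'to'.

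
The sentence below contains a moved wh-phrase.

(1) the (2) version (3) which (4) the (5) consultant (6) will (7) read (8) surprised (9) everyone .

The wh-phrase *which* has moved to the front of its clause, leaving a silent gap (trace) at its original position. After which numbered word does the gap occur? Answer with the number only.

'which' is the direct object of 'read'. Wh-movement fronts it, leaving a gap right after 'read':
The version which the consultant will read ___ surprised everyone.
'read' is word 7.

7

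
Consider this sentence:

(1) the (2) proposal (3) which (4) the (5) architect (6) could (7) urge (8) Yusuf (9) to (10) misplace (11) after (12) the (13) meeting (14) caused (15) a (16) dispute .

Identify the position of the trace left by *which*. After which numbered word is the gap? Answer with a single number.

The filler 'which' is interpreted as the direct object of 'misplace'. Wh-movement fronts it, leaving a gap right after 'misplace':
The proposal which the architect could urge Yusuf to misplace ___ after the meeting caused a dispute.
'misplace' is word 10.

10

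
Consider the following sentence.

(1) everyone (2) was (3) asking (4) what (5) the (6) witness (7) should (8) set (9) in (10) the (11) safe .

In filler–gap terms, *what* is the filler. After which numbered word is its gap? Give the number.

8

Pre-movement form: The witness should set what in the safe.
'what' functions as the direct object of 'set'. Fronting leaves a gap immediately after 'set':
Everyone was asking what the witness should set ___ in the safe.
'set' is word 8.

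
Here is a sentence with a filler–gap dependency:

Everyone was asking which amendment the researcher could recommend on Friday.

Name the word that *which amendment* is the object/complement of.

Pre-movement form: The researcher could recommend which amendment on Friday.
'which amendment' is the direct object of 'recommend'. Fronting leaves a gap immediately after 'recommend':
Everyone was asking which amendment the researcher could recommend ___ on Friday.

recommend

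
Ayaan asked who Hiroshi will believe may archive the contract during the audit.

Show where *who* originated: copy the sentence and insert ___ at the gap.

Ayaan asked who Hiroshi will believe ___ may archive the contract during the audit.

Pre-movement form: Hiroshi will believe who may archive the contract during the audit.
The filler 'who' is interpreted as the subject of the clause embedded under 'believe'. The gap is right after 'believe'.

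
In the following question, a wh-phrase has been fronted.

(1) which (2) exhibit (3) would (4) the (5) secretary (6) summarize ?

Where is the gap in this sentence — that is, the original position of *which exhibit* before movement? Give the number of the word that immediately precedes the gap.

In situ: The secretary would summarize which exhibit.
'which exhibit' is the direct object of 'summarize'. It moves to the left edge, and the trace sits right after 'summarize':
Which exhibit would the secretary summarize ___?
'summarize' is word 6.

6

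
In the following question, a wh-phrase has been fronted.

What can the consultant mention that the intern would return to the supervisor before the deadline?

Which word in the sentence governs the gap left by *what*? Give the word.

Pre-movement form: The consultant can mention that the intern would return what to the supervisor before the deadline.
'what' is the direct object of 'return'. It moves to the left edge, and the trace sits right after 'return':
What can the consultant mention that the intern would return ___ to the supervisor before the deadline?

return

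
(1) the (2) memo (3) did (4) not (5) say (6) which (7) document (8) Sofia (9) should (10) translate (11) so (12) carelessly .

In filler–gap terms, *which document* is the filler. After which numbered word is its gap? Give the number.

Before movement: Sofia should translate which document so carelessly.
'which document' functions as the direct object of 'translate'. Wh-movement fronts it, leaving a gap right after 'translate':
The memo did not say which document Sofia should translate ___ so carelessly.
'translate' is word 10.

10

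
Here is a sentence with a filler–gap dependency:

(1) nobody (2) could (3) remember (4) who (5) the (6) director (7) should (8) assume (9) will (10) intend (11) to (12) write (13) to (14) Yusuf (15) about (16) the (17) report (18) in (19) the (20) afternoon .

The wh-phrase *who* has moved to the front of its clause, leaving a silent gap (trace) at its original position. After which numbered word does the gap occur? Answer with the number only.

8

In situ: The director should assume who will intend to write to Yusuf about the report in the afternoon.
'who' functions as the subject of the clause embedded under 'assume'. Wh-movement fronts it, leaving a gap right after 'assume':
Nobody could remember who the director should assume ___ will intend to write to Yusuf about the report in the afternoon.
'assume' is word 8.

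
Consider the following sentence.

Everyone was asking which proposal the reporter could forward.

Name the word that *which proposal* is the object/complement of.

forward

Before movement: The reporter could forward which proposal.
The filler 'which proposal' is interpreted as the direct object of 'forward'. Wh-movement fronts it, leaving a gap right after 'forward':
Everyone was asking which proposal the reporter could forward ___.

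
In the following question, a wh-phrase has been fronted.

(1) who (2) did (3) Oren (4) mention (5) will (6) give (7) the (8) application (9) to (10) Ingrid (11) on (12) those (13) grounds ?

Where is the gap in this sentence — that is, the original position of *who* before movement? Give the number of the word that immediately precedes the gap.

Underlying clause: Oren did mention who will give the application to Ingrid on those grounds.
'who' functions as the subject of the clause embedded under 'mention'. Wh-movement fronts it, leaving a gap right after 'mention':
Who did Oren mention ___ will give the application to Ingrid on those grounds?
'mention' is word 4.

4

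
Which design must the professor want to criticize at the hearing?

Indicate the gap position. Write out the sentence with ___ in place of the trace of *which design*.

Pre-movement form: The professor must want to criticize which design at the hearing.
The filler 'which design' is interpreted as the direct object of 'criticize'. The gap is right after 'criticize'.

Which design must the professor want to criticize ___ at the hearing?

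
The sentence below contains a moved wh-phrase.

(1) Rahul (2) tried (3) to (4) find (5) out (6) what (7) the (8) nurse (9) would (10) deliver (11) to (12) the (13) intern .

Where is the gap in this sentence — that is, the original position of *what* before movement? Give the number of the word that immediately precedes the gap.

In situ: The nurse would deliver what to the intern.
'what' functions as the direct object of 'deliver'. Wh-movement fronts it, leaving a gap right after 'deliver':
Rahul tried to find out what the nurse would deliver ___ to the intern.
'deliver' is word 10.

10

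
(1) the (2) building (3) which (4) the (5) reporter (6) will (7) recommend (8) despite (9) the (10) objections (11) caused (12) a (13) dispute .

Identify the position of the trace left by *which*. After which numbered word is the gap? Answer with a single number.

'which' is the direct object of 'recommend'. Wh-movement fronts it, leaving a gap right after 'recommend':
The building which the reporter will recommend ___ despite the objections caused a dispute.
'recommend' is word 7.

7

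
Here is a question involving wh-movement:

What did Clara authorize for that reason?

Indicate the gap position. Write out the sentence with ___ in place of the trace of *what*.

What did Clara authorize ___ for that reason?

Before movement: Clara did authorize what for that reason.
'what' functions as the direct object of 'authorize'. The gap is right after 'authorize'.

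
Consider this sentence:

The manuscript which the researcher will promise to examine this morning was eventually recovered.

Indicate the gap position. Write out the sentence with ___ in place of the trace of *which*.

The filler 'which' is interpreted as the direct object of 'examine'. The gap is right after 'examine'.

The manuscript which the researcher will promise to examine ___ this morning was eventually recovered.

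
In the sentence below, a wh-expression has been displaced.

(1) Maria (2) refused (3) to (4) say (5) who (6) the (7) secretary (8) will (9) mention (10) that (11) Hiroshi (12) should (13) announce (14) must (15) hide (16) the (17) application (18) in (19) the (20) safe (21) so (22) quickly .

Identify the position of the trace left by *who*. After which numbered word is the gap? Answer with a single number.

Pre-movement form: The secretary will mention that Hiroshi should announce who must hide the application in the safe so quickly.
The filler 'who' is interpreted as the subject of the clause embedded under 'announce'. Fronting leaves a gap immediately after 'announce':
Maria refused to say who the secretary will mention that Hiroshi should announce ___ must hide the application in the safe so quickly.
'announce' is word 13.

13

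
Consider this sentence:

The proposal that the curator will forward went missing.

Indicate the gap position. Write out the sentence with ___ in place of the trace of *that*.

The proposal that the curator will forward ___ went missing.

'that' is the direct object of 'forward'. The gap is right after 'forward'.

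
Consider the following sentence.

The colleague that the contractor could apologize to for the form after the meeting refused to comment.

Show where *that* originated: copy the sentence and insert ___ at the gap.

The colleague that the contractor could apologize to ___ for the form after the meeting refused to comment.

'that' is the object of the preposition 'to'. The gap is right after 'to'.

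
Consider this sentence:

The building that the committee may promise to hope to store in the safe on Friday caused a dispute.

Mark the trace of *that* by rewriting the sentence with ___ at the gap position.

'that' is the direct object of 'store'. The gap is right after 'store'.

The building that the committee may promise to hope to store ___ in the safe on Friday caused a dispute.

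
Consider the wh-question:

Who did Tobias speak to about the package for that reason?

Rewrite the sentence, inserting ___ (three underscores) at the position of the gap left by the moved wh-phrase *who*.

Before movement: Tobias did speak to who about the package for that reason.
'who' functions as the object of the preposition 'to'. The gap is right after 'to'.

Who did Tobias speak to ___ about the package for that reason?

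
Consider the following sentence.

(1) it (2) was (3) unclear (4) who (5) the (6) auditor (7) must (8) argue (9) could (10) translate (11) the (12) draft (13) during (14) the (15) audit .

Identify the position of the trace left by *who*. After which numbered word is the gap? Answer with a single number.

In situ: The auditor must argue who could translate the draft during the audit.
'who' functions as the subject of the clause embedded under 'argue'. Fronting leaves a gap immediately after 'argue':
It was unclear who the auditor must argue ___ could translate the draft during the audit.
'argue' is word 8.

8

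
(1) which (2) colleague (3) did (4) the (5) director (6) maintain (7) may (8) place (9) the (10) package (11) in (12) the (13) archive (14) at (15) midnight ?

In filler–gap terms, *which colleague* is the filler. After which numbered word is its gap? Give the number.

6

Underlying clause: The director did maintain which colleague may place the package in the archive at midnight.
'which colleague' is the subject of the clause embedded under 'maintain'. Fronting leaves a gap immediately after 'maintain':
Which colleague did the director maintain ___ may place the package in the archive at midnight?
'maintain' is word 6.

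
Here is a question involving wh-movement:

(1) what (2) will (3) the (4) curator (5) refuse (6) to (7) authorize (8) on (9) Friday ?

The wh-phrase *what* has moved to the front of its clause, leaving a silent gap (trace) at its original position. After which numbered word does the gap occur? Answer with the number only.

7

In situ: The curator will refuse to authorize what on Friday.
'what' functions as the direct object of 'authorize'. Fronting leaves a gap immediately after 'authorize':
What will the curator refuse to authorize ___ on Friday?
'authorize' is word 7.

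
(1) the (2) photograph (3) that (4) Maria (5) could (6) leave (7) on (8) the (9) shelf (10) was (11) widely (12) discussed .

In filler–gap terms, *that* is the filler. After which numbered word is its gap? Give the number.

The filler 'that' is interpreted as the direct object of 'leave'. Fronting leaves a gap immediately after 'leave':
The photograph that Maria could leave ___ on the shelf was widely discussed.
'leave' is word 6.

6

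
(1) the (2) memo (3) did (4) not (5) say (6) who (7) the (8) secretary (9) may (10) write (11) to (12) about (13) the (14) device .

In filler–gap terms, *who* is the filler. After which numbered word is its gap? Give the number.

In situ: The secretary may write to who about the device.
The filler 'who' is interpreted as the object of the preposition 'to'. Fronting leaves a gap immediately after 'to':
The memo did not say who the secretary may write to ___ about the device.
'to' is word 11.

11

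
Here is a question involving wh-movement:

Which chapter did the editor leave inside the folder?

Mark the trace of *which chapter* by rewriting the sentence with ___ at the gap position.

Which chapter did the editor leave ___ inside the folder?

Pre-movement form: The editor did leave which chapter inside the folder.
'which chapter' is the direct object of 'leave'. The gap is right after 'leave'.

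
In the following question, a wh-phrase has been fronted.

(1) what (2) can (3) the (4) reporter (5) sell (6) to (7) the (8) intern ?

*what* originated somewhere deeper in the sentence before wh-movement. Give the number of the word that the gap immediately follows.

Underlying clause: The reporter can sell what to the intern.
'what' is the direct object of 'sell'. Wh-movement fronts it, leaving a gap right after 'sell':
What can the reporter sell ___ to the intern?
'sell' is word 5.

5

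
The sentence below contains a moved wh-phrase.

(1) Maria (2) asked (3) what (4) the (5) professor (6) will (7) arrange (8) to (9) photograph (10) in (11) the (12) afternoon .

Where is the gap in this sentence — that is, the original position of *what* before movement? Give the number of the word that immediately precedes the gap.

Pre-movement form: The professor will arrange to photograph what in the afternoon.
'what' is the direct object of 'photograph'. Fronting leaves a gap immediately after 'photograph':
Maria asked what the professor will arrange to photograph ___ in the afternoon.
'photograph' is word 9.

9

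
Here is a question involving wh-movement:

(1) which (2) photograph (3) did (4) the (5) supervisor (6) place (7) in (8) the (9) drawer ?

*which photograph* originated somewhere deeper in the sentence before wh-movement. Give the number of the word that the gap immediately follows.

Underlying clause: The supervisor did place which photograph in the drawer.
The filler 'which photograph' is interpreted as the direct object of 'place'. It moves to the left edge, and the trace sits right after 'place':
Which photograph did the supervisor place ___ in the drawer?
'place' is word 6.

6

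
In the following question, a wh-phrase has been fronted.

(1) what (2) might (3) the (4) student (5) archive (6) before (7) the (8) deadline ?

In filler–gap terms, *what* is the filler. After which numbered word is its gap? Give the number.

5

Pre-movement form: The student might archive what before the deadline.
The filler 'what' is interpreted as the direct object of 'archive'. It moves to the left edge, and the trace sits right after 'archive':
What might the student archive ___ before the deadline?
'archive' is word 5.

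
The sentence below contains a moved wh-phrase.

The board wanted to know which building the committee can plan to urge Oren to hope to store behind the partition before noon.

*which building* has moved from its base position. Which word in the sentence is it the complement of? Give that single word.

store

In situ: The committee can plan to urge Oren to hope to store which building behind the partition before noon.
'which building' functions as the direct object of 'store'. It moves to the left edge, and the trace sits right after 'store':
The board wanted to know which building the committee can plan to urge Oren to hope to store ___ behind the partition before noon.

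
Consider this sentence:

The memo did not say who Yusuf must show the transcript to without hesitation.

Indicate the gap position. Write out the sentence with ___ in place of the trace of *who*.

Pre-movement form: Yusuf must show the transcript to who without hesitation.
'who' functions as the object of the preposition 'to' (recipient of 'show'). The gap is right after 'to'.

The memo did not say who Yusuf must show the transcript to ___ without hesitation.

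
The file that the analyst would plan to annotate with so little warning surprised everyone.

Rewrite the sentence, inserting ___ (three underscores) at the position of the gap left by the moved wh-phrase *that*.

The file that the analyst would plan to annotate ___ with so little warning surprised everyone.

The filler 'that' is interpreted as the direct object of 'annotate'. The gap is right after 'annotate'.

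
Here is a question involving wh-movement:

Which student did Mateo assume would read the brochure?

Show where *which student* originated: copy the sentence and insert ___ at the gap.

Underlying clause: Mateo did assume which student would read the brochure.
The filler 'which student' is interpreted as the subject of the clause embedded under 'assume'. The gap is right after 'assume'.

Which student did Mateo assume ___ would read the brochure?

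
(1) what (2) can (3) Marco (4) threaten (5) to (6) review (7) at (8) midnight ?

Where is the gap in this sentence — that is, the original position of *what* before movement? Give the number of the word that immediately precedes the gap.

In situ: Marco can threaten to review what at midnight.
The filler 'what' is interpreted as the direct object of 'review'. Wh-movement fronts it, leaving a gap right after 'review':
What can Marco threaten to review ___ at midnight?
'review' is word 6.

6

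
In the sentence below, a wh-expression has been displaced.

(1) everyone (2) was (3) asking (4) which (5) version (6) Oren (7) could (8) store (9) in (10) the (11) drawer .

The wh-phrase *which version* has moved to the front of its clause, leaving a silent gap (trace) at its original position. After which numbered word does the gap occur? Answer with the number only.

Pre-movement form: Oren could store which version in the drawer.
'which version' is the direct object of 'store'. It moves to the left edge, and the trace sits right after 'store':
Everyone was asking which version Oren could store ___ in the drawer.
'store' is word 8.

8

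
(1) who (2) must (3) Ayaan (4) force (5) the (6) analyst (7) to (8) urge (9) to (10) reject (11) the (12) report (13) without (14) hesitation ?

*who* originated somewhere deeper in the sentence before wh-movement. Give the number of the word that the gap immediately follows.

In situ: Ayaan must force the analyst to urge who to reject the report without hesitation.
'who' is the direct object of 'urge'. It moves to the left edge, and the trace sits right after 'urge':
Who must Ayaan force the analyst to urge ___ to reject the report without hesitation?
'urge' is word 8.

8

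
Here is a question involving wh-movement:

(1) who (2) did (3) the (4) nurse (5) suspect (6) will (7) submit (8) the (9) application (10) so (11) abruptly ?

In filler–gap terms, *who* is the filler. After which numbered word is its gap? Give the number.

Before movement: The nurse did suspect who will submit the application so abruptly.
'who' is the subject of the clause embedded under 'suspect'. It moves to the left edge, and the trace sits right after 'suspect':
Who did the nurse suspect ___ will submit the application so abruptly?
'suspect' is word 5.

5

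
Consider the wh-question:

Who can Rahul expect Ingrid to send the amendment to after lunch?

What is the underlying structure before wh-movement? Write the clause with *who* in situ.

'who' is the object of the preposition 'to' (recipient of 'send'). Wh-movement fronts it, leaving a gap right after 'to':
Who can Rahul expect Ingrid to send the amendment to ___ after lunch?

Rahul can expect Ingrid to send the amendment to who after lunch.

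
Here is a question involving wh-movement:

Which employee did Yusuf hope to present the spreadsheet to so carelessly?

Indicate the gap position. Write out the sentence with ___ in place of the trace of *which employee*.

Underlying clause: Yusuf did hope to present the spreadsheet to which employee so carelessly.
'which employee' functions as the object of the preposition 'to' (recipient of 'present'). The gap is right after 'to'.

Which employee did Yusuf hope to present the spreadsheet to ___ so carelessly?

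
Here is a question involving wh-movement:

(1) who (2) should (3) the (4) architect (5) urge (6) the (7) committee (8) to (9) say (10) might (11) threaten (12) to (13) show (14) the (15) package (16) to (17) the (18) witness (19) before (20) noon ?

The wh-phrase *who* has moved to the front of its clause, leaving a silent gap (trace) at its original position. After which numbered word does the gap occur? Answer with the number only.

9

In situ: The architect should urge the committee to say who might threaten to show the package to the witness before noon.
The filler 'who' is interpreted as the subject of the clause embedded under 'say'. Wh-movement fronts it, leaving a gap right after 'say':
Who should the architect urge the committee to say ___ might threaten to show the package to the witness before noon?
'say' is word 9.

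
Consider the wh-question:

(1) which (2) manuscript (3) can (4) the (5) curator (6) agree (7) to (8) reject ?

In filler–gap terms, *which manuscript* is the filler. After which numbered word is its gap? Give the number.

8

Underlying clause: The curator can agree to reject which manuscript.
'which manuscript' is the direct object of 'reject'. Fronting leaves a gap immediately after 'reject':
Which manuscript can the curator agree to reject ___?
'reject' is word 8.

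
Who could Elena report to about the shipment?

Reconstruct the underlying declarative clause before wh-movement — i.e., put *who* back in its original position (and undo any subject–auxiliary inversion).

Elena could report to who about the shipment.

'who' functions as the object of the preposition 'to'. Wh-movement fronts it, leaving a gap right after 'to':
Who could Elena report to ___ about the shipment?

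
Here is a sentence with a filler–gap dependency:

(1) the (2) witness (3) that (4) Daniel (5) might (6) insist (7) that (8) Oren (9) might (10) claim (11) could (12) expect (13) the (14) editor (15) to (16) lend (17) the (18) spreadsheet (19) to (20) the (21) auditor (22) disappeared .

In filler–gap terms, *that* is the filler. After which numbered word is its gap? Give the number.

'that' is the subject of the clause embedded under 'claim'. Wh-movement fronts it, leaving a gap right after 'claim':
The witness that Daniel might insist that Oren might claim ___ could expect the editor to lend the spreadsheet to the auditor disappeared.
'claim' is word 10.

10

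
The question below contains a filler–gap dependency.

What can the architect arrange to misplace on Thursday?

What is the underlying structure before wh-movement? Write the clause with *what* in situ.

The architect can arrange to misplace what on Thursday.

The filler 'what' is interpreted as the direct object of 'misplace'. Fronting leaves a gap immediately after 'misplace':
What can the architect arrange to misplace ___ on Thursday?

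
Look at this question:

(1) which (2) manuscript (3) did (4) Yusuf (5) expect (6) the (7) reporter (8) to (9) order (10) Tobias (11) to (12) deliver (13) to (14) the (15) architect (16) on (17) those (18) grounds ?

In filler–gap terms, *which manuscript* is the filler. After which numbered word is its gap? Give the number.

In situ: Yusuf did expect the reporter to order Tobias to deliver which manuscript to the architect on those grounds.
'which manuscript' is the direct object of 'deliver'. Wh-movement fronts it, leaving a gap right after 'deliver':
Which manuscript did Yusuf expect the reporter to order Tobias to deliver ___ to the architect on those grounds?
'deliver' is word 12.

12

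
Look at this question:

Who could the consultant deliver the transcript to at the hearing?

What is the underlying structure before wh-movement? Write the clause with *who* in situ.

The consultant could deliver the transcript to who at the hearing.

The filler 'who' is interpreted as the object of the preposition 'to' (recipient of 'deliver'). Fronting leaves a gap immediately after 'to':
Who could the consultant deliver the transcript to ___ at the hearing?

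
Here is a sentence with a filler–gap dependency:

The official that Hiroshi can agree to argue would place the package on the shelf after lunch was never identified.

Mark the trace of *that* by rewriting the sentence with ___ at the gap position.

The official that Hiroshi can agree to argue ___ would place the package on the shelf after lunch was never identified.

'that' is the subject of the clause embedded under 'argue'. The gap is right after 'argue'.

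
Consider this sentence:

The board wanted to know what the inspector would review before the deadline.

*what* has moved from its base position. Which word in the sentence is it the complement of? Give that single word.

review

In situ: The inspector would review what before the deadline.
The filler 'what' is interpreted as the direct object of 'review'. It moves to the left edge, and the trace sits right after 'review':
The board wanted to know what the inspector would review ___ before the deadline.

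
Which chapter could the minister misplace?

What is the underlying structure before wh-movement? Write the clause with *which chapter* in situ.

The filler 'which chapter' is interpreted as the direct object of 'misplace'. Fronting leaves a gap immediately after 'misplace':
Which chapter could the minister misplace ___?

The minister could misplace which chapter.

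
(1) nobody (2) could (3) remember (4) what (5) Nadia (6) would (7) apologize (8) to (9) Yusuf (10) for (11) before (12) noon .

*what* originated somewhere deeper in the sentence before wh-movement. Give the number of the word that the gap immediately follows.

10

Underlying clause: Nadia would apologize to Yusuf for what before noon.
'what' functions as the object of the preposition 'for'. It moves to the left edge, and the trace sits right after 'for':
Nobody could remember what Nadia would apologize to Yusuf for ___ before noon.
'for' is word 10.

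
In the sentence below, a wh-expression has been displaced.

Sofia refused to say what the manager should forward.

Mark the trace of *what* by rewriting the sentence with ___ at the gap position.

Sofia refused to say what the manager should forward ___.

Underlying clause: The manager should forward what.
'what' is the direct object of 'forward'. The gap is right after 'forward'.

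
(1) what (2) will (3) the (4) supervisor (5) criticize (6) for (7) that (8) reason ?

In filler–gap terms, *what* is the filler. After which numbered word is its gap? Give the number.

Before movement: The supervisor will criticize what for that reason.
'what' is the direct object of 'criticize'. It moves to the left edge, and the trace sits right after 'criticize':
What will the supervisor criticize ___ for that reason?
'criticize' is word 5.

5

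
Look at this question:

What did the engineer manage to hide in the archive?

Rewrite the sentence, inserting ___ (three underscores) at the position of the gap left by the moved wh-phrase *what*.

Before movement: The engineer did manage to hide what in the archive.
'what' functions as the direct object of 'hide'. The gap is right after 'hide'.

What did the engineer manage to hide ___ in the archive?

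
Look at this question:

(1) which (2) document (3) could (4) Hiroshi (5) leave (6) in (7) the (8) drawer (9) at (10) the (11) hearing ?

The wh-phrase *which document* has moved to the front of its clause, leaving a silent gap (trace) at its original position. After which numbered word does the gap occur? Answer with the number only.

Before movement: Hiroshi could leave which document in the drawer at the hearing.
'which document' functions as the direct object of 'leave'. Wh-movement fronts it, leaving a gap right after 'leave':
Which document could Hiroshi leave ___ in the drawer at the hearing?
'leave' is word 5.

5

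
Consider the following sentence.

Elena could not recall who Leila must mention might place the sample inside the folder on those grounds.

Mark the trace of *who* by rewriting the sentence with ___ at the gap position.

In situ: Leila must mention who might place the sample inside the folder on those grounds.
'who' functions as the subject of the clause embedded under 'mention'. The gap is right after 'mention'.

Elena could not recall who Leila must mention ___ might place the sample inside the folder on those grounds.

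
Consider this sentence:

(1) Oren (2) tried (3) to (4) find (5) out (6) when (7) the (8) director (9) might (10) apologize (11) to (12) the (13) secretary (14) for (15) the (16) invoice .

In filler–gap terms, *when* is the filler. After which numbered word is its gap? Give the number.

16

Before movement: The director might apologize to the secretary for the invoice when.
'when' is the temporal adjunct. Fronting leaves a gap immediately after 'invoice':
Oren tried to find out when the director might apologize to the secretary for the invoice ___.
'invoice' is word 16.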